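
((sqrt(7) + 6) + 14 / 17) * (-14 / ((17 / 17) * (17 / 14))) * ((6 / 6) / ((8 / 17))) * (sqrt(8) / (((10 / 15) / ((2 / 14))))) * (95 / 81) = -38570 * sqrt(2) / 459 - 665 * sqrt(14) / 54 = -164.91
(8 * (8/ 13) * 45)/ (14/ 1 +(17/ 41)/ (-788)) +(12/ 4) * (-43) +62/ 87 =-1278438799/ 11367681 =-112.46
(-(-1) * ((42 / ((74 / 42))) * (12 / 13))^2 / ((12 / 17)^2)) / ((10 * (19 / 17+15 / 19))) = 2593459701 / 50899420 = 50.95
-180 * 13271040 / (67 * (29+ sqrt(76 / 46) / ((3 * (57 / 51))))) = -10898316066816 / 8862961+ 4873125888 * sqrt(874) / 8862961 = -1213392.39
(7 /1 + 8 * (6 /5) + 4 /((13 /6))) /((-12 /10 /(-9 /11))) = 327 /26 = 12.58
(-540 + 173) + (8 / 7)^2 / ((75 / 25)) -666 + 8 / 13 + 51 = -1874594 / 1911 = -980.95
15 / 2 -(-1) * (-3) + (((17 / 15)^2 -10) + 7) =1253 / 450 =2.78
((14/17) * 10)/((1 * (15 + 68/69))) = 9660/18751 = 0.52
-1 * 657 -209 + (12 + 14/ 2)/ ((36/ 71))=-29827/ 36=-828.53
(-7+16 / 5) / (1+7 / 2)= -38 / 45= -0.84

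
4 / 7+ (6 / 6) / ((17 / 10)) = 138 / 119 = 1.16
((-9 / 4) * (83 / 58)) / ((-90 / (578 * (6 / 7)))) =71961 / 4060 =17.72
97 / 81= 1.20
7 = 7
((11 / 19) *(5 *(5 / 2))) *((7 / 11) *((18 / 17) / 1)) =1575 / 323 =4.88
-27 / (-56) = 27 / 56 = 0.48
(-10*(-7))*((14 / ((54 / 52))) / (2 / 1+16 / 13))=23660 / 81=292.10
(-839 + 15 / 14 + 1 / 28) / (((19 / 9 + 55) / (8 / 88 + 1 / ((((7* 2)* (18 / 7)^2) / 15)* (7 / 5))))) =-11519351 / 3799488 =-3.03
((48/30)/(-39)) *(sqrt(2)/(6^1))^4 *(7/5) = -14/78975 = -0.00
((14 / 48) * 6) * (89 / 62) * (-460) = -71645 / 62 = -1155.56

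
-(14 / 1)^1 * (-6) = 84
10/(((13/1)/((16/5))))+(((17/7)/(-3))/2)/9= 11875/4914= 2.42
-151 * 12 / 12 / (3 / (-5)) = 251.67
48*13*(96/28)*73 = 1093248/7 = 156178.29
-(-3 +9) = -6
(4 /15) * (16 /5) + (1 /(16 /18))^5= 6525827 /2457600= 2.66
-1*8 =-8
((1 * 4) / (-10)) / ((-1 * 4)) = 1 / 10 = 0.10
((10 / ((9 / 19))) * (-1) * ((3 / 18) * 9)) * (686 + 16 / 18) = -587290 / 27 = -21751.48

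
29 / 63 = 0.46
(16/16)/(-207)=-1/207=-0.00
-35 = -35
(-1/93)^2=1/8649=0.00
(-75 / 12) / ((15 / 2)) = -5 / 6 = -0.83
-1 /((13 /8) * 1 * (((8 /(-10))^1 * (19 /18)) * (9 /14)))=1.13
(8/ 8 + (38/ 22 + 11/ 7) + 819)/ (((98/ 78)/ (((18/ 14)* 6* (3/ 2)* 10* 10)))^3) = 1998467238956526000000/ 3107227739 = 643167288278.55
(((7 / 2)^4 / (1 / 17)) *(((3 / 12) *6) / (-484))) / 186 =-40817 / 960256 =-0.04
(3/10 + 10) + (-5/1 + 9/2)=49/5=9.80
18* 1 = 18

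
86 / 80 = 43 / 40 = 1.08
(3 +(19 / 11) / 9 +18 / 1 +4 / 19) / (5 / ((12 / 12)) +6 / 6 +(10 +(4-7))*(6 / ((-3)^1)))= -20129 / 7524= -2.68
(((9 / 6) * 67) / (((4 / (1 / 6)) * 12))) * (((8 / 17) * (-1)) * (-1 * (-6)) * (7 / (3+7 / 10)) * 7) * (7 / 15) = -22981 / 3774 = -6.09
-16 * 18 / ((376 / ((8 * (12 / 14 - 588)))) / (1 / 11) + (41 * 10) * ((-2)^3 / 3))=131520 / 499691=0.26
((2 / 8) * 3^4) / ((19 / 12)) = 243 / 19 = 12.79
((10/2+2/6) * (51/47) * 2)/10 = 272/235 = 1.16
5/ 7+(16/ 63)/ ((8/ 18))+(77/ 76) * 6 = 1959/ 266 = 7.36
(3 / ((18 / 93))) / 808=31 / 1616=0.02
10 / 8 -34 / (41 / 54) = -7139 / 164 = -43.53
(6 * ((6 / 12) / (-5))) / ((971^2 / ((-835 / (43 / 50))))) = 25050 / 40542163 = 0.00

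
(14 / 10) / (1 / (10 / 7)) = 2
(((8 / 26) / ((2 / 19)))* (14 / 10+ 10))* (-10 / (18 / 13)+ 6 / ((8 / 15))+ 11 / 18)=60287 / 390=154.58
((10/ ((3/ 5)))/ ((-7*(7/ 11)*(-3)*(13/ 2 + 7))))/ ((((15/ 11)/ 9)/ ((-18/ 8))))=-605/ 441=-1.37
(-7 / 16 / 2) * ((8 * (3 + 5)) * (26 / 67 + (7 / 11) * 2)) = -17136 / 737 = -23.25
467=467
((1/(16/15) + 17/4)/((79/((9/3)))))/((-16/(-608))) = 7.49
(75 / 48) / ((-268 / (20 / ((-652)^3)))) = 125 / 297123890176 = 0.00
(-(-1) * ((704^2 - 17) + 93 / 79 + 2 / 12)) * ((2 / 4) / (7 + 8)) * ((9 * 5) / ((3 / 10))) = 1174572815 / 474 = 2478001.72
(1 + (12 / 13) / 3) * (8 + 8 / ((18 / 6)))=544 / 39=13.95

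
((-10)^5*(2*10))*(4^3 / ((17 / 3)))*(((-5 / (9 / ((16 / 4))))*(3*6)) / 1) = 903529411.76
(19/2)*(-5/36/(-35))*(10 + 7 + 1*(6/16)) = 2641/4032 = 0.66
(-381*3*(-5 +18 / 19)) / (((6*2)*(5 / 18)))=264033 / 190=1389.65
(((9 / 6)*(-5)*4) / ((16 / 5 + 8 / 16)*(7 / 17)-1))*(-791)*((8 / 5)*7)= 45181920 / 89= 507662.02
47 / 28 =1.68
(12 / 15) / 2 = 2 / 5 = 0.40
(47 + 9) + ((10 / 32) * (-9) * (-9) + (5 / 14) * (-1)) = 9067 / 112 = 80.96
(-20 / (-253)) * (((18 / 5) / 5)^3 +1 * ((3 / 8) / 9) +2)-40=-188844407 / 4743750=-39.81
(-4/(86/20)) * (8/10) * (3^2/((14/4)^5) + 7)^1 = -5.22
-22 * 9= -198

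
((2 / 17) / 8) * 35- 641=-43553 / 68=-640.49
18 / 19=0.95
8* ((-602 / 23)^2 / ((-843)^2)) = 2899232 / 375933321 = 0.01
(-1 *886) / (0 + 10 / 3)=-1329 / 5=-265.80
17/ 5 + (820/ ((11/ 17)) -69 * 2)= 62297/ 55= 1132.67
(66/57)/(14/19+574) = 11/5460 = 0.00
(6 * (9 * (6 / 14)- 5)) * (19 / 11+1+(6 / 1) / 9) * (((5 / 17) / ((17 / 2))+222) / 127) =-16427008 / 403733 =-40.69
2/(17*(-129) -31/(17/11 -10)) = -0.00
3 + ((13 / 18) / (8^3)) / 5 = 138253 / 46080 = 3.00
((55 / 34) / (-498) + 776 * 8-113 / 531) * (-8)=-37209010010 / 749241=-49662.27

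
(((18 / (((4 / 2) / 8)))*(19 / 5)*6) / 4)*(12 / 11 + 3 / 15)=145692 / 275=529.79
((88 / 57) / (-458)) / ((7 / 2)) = -88 / 91371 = -0.00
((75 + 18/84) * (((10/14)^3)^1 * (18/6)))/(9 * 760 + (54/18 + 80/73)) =28825875/2399170438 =0.01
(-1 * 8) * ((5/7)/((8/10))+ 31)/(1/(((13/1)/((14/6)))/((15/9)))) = -208962/245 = -852.91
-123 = -123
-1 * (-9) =9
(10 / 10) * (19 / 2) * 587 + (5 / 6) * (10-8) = 33469 / 6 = 5578.17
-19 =-19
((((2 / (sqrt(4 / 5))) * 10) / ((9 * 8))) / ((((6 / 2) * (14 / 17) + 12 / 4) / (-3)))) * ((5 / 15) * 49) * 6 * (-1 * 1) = 16.69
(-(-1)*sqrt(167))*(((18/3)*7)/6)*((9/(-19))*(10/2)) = -315*sqrt(167)/19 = -214.25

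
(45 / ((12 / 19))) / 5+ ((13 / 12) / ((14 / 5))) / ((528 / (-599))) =1225097 / 88704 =13.81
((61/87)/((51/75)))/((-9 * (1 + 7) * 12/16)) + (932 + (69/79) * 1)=5885764127/6309414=932.85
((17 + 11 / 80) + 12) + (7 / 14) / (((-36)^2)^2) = 489398117 / 16796160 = 29.14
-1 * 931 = -931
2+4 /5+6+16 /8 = 54 /5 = 10.80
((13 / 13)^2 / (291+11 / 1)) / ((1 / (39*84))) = 1638 / 151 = 10.85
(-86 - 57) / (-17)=143 / 17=8.41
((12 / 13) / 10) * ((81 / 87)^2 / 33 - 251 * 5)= -69658572 / 601315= -115.84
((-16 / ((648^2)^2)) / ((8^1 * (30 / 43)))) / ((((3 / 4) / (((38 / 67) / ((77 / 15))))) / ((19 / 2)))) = -0.00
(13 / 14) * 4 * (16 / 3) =416 / 21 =19.81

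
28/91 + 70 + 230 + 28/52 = 3911/13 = 300.85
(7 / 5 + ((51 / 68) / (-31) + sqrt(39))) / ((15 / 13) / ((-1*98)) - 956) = -1274*sqrt(39) / 1217959 - 543361 / 377567290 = -0.01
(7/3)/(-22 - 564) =-7/1758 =-0.00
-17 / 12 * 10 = -85 / 6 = -14.17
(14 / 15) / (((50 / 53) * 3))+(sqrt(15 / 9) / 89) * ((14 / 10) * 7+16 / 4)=23 * sqrt(15) / 445+371 / 1125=0.53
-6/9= -2/3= -0.67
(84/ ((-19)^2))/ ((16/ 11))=231/ 1444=0.16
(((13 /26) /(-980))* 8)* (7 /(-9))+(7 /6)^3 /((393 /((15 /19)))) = 119761 /18816840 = 0.01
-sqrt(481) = -21.93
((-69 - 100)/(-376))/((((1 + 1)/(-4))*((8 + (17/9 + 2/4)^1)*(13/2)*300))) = -39/878900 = -0.00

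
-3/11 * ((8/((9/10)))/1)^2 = -21.55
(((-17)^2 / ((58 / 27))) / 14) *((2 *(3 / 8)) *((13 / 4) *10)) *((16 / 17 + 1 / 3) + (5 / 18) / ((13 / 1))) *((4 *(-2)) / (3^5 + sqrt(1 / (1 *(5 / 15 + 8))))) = -7985739375 / 799128176 + 6572625 *sqrt(3) / 799128176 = -9.98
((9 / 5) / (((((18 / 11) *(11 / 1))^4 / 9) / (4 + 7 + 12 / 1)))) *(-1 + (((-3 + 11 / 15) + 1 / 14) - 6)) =-44413 / 1360800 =-0.03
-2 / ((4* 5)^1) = -1 / 10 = -0.10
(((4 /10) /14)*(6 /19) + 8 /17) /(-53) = -5422 /599165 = -0.01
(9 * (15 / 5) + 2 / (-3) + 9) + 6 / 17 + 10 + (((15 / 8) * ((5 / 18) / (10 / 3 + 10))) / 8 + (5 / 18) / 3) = 21519095 / 470016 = 45.78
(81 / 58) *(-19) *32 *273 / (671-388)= -6722352 / 8207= -819.10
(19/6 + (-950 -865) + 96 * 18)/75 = -503/450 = -1.12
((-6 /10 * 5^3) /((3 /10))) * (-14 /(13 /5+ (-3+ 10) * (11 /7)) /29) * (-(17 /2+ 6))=-4375 /34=-128.68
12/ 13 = 0.92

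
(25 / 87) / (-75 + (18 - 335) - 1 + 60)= -25 / 28971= -0.00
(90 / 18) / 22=5 / 22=0.23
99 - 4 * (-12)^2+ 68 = -409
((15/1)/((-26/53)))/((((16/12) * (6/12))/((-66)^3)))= 171419490/13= 13186114.62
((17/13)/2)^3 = 4913/17576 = 0.28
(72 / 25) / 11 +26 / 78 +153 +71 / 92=11716447 / 75900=154.37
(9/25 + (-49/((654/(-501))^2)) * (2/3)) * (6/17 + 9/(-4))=1441465393/40395400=35.68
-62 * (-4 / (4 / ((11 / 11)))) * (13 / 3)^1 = 806 / 3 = 268.67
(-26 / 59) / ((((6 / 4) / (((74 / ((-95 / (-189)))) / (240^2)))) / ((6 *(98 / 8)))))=-494949 / 8968000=-0.06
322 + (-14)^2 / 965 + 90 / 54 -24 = 868123 / 2895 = 299.87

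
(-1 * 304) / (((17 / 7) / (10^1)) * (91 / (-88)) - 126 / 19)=5082880 / 115079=44.17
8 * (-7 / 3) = -56 / 3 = -18.67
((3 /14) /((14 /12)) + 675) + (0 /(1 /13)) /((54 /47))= 33084 /49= 675.18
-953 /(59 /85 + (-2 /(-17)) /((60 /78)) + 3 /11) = -891055 /1047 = -851.06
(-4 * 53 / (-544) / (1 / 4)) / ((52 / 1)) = 53 / 1768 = 0.03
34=34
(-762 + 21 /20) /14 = -15219 /280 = -54.35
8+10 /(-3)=14 /3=4.67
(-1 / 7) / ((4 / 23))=-23 / 28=-0.82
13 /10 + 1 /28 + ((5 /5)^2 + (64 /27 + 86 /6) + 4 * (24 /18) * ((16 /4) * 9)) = 797729 /3780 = 211.04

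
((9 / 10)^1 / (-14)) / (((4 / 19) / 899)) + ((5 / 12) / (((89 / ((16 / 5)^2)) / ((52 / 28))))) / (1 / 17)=-273.00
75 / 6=25 / 2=12.50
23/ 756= 0.03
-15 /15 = -1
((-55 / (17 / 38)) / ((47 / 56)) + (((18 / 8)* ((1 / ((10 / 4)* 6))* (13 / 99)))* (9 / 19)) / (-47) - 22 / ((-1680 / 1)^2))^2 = 1191624866462920233485732761 / 55534551192237680640000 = 21457.36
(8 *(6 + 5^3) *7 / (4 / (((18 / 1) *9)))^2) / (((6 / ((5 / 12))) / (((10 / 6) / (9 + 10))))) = 5570775 / 76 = 73299.67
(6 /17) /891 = 2 /5049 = 0.00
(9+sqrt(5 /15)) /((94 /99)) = 33 * sqrt(3) /94+891 /94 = 10.09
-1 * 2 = -2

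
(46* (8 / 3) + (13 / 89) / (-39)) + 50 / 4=24059 / 178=135.16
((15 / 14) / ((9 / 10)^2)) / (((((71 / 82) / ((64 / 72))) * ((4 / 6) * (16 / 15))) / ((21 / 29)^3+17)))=10861771250 / 327275991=33.19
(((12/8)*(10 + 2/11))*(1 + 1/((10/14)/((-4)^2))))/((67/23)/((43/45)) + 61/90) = 349916112/3648469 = 95.91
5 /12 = 0.42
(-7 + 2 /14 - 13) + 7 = -90 /7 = -12.86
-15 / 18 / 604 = -5 / 3624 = -0.00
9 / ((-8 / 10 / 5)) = -225 / 4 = -56.25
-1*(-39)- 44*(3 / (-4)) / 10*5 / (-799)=62289 / 1598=38.98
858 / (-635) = -858 / 635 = -1.35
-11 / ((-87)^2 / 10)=-110 / 7569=-0.01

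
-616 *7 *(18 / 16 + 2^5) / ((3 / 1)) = -142835 / 3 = -47611.67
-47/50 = -0.94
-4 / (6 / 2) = -4 / 3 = -1.33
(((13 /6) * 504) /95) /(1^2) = 1092 /95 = 11.49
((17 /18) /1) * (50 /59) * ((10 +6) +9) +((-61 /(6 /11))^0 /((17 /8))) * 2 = 189121 /9027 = 20.95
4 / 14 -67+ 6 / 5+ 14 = -1803 / 35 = -51.51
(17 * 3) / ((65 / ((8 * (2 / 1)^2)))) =1632 / 65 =25.11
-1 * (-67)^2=-4489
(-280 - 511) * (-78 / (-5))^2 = -4812444 / 25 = -192497.76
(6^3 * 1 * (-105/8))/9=-315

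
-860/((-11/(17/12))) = 3655/33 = 110.76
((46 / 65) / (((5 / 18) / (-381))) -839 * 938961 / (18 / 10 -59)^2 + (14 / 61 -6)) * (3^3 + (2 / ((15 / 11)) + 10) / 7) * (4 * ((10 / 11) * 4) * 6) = -207268065452555056 / 343031975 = -604223747.52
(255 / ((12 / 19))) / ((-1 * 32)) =-1615 / 128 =-12.62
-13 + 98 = 85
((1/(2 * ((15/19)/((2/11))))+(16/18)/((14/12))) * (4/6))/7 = 2026/24255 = 0.08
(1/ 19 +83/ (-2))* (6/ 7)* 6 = -4050/ 19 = -213.16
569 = 569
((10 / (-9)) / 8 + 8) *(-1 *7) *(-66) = 21791 / 6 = 3631.83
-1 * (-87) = 87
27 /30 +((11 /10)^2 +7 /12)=202 /75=2.69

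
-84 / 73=-1.15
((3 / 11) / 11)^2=9 / 14641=0.00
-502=-502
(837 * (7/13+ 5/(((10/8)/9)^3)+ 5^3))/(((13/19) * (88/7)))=818877276/4225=193817.11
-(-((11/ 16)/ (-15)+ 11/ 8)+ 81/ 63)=73/ 1680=0.04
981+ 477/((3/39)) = 7182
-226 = -226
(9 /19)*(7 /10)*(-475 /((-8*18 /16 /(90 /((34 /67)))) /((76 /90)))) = 44555 /17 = 2620.88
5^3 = 125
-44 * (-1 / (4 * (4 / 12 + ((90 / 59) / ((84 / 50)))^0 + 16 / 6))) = 11 / 4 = 2.75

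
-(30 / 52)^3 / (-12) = 0.02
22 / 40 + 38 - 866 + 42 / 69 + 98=-335267 / 460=-728.84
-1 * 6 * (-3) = 18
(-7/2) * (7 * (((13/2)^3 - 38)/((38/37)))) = -3432009/608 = -5644.75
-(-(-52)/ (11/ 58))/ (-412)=754/ 1133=0.67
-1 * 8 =-8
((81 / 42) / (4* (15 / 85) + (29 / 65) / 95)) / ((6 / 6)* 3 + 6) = 0.30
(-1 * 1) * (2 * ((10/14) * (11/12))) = -55/42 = -1.31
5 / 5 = 1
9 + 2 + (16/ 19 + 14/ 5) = 1391/ 95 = 14.64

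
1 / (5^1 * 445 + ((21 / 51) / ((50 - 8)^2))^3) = 78622778304 / 174935681726401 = 0.00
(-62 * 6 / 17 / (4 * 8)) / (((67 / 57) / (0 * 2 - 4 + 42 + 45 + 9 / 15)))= -1107909 / 22780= -48.64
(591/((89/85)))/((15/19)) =63631/89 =714.96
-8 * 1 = -8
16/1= 16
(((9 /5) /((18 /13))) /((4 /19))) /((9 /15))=247 /24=10.29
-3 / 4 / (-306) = 1 / 408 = 0.00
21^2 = 441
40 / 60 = 2 / 3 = 0.67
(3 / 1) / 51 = 1 / 17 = 0.06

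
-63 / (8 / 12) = -189 / 2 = -94.50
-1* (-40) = 40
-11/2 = -5.50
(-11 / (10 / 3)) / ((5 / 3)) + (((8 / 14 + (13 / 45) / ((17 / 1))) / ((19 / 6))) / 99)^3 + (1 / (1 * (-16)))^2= -1.98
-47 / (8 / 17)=-799 / 8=-99.88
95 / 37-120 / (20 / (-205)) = 45605 / 37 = 1232.57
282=282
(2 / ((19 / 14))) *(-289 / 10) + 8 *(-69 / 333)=-466586 / 10545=-44.25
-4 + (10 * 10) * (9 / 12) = 71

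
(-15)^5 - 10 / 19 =-14428135 / 19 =-759375.53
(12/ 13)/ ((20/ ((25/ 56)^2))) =375/ 40768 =0.01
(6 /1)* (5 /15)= 2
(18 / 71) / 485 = 18 / 34435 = 0.00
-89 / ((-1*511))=89 / 511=0.17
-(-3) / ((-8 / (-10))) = 3.75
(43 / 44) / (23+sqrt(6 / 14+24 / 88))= 6923 / 162716 - 129 * sqrt(462) / 1789876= 0.04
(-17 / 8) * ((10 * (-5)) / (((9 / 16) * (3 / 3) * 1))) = 1700 / 9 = 188.89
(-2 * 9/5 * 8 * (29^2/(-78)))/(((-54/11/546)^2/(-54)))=-1037148112/5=-207429622.40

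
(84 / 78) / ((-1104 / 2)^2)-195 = -386212313 / 1980576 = -195.00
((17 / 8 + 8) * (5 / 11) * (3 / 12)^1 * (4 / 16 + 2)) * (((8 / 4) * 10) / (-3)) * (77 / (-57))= 14175 / 608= 23.31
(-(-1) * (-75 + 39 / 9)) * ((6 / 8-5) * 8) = 7208 / 3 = 2402.67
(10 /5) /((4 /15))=15 /2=7.50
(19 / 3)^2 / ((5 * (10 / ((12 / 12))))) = 361 / 450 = 0.80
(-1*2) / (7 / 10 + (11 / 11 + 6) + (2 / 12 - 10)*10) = 60 / 2719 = 0.02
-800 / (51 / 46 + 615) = -36800 / 28341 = -1.30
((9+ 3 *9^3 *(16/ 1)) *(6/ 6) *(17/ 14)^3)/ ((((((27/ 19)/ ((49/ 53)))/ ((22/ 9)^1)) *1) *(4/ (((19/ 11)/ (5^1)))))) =6897503177/ 801360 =8607.25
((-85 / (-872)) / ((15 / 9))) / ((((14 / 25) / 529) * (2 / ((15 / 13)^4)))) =34145296875 / 697345376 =48.96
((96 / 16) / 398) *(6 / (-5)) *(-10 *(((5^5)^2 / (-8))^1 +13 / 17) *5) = -7470698445 / 6766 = -1104152.89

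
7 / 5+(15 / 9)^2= 188 / 45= 4.18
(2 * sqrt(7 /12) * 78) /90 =13 * sqrt(21) /45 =1.32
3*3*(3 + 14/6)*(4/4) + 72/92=1122/23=48.78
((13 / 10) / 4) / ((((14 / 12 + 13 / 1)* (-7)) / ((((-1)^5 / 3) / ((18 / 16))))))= 26 / 26775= 0.00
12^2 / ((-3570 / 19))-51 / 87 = -23339 / 17255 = -1.35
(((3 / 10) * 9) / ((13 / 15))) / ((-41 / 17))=-1377 / 1066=-1.29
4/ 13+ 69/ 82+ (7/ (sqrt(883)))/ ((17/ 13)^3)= 1.25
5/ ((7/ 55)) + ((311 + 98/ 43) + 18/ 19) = 2021736/ 5719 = 353.51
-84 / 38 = -42 / 19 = -2.21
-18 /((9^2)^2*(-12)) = 1 /4374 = 0.00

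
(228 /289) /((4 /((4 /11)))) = 228 /3179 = 0.07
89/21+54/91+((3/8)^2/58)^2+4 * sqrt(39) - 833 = -3115281426847/3761651712+4 * sqrt(39) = -803.19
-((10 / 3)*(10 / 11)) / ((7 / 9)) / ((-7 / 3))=900 / 539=1.67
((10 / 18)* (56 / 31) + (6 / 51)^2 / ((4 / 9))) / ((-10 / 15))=-83431 / 53754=-1.55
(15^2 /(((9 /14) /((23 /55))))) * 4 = 6440 /11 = 585.45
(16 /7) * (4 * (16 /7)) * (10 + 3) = 13312 /49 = 271.67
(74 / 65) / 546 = 37 / 17745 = 0.00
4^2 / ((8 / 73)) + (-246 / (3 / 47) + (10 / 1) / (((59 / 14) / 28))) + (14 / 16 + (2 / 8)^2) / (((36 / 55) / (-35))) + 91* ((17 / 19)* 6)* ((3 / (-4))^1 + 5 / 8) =-807713033 / 215232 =-3752.76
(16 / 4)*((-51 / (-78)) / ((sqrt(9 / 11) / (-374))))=-12716*sqrt(11) / 39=-1081.39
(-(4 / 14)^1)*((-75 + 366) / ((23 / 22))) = -79.53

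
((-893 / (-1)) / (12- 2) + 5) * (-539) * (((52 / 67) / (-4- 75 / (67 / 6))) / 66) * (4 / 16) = 600691 / 43080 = 13.94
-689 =-689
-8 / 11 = -0.73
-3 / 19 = -0.16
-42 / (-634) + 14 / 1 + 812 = 261863 / 317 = 826.07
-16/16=-1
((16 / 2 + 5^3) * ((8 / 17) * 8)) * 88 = 749056 / 17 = 44062.12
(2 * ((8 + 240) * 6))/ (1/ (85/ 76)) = 63240/ 19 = 3328.42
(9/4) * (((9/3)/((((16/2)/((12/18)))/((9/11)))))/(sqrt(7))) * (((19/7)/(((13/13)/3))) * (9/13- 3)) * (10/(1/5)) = -1731375 * sqrt(7)/28028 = -163.44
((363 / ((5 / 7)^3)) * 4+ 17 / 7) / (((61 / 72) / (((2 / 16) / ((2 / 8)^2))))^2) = 72334985472 / 3255875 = 22216.76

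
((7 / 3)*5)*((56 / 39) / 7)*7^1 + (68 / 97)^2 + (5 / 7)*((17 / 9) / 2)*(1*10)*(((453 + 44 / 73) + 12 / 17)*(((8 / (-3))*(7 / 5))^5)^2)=2988077216785554198686951032 / 1853637352414453125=1612007447.35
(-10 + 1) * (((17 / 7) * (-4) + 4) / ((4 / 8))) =720 / 7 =102.86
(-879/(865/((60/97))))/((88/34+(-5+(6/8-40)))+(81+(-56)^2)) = -717264/3623403863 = -0.00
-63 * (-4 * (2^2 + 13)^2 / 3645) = 8092 / 405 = 19.98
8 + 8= 16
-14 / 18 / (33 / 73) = -511 / 297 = -1.72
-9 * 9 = -81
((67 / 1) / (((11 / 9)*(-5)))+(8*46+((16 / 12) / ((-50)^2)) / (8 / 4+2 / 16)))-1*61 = 296.04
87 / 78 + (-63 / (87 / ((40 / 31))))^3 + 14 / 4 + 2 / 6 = 117113074907 / 28336335261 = 4.13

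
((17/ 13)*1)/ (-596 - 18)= -17/ 7982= -0.00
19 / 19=1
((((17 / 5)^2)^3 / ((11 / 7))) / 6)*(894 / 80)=25175484467 / 13750000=1830.94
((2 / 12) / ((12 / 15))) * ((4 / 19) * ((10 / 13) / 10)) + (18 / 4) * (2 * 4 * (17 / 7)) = 907019 / 10374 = 87.43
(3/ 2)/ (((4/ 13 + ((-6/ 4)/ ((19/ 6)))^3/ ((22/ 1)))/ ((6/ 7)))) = 17655066/ 4158805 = 4.25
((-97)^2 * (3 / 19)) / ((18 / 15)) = 47045 / 38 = 1238.03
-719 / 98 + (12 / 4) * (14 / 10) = -1537 / 490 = -3.14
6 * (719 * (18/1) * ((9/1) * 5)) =3494340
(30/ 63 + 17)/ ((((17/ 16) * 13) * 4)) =1468/ 4641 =0.32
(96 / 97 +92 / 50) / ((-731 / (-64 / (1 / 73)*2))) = 64118528 / 1772675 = 36.17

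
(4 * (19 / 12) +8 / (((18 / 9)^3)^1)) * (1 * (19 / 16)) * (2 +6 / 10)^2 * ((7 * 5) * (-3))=-6181.18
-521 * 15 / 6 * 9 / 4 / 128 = -23445 / 1024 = -22.90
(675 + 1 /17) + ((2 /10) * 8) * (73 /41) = 677.91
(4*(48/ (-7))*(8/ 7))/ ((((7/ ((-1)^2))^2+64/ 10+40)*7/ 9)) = -0.42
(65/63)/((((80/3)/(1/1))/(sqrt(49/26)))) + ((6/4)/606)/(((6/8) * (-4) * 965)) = -1/1169580 + sqrt(26)/96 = 0.05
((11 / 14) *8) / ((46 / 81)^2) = 72171 / 3703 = 19.49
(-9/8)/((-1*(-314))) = -9/2512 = -0.00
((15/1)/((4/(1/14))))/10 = 3/112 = 0.03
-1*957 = -957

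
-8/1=-8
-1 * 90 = -90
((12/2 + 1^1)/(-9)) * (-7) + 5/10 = 107/18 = 5.94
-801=-801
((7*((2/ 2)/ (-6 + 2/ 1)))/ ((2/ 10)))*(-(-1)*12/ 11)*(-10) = 1050/ 11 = 95.45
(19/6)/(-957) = -19/5742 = -0.00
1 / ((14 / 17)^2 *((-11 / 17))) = -2.28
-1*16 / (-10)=8 / 5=1.60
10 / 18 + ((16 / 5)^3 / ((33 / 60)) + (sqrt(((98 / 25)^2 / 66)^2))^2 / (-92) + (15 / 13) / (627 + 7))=1616419909206511 / 26879866406250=60.13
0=0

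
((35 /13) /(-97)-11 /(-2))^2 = 190467601 /6360484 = 29.95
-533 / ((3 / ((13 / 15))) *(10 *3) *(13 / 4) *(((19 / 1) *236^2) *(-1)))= 533 / 357150600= 0.00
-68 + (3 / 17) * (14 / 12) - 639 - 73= -26513 / 34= -779.79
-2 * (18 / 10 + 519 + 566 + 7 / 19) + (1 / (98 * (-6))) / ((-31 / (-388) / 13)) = -941422829 / 432915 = -2174.61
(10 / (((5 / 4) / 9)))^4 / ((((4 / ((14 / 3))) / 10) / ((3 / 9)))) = 104509440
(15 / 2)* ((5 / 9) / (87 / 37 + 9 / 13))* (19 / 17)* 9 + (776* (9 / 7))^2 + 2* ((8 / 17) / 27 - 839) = 993769.60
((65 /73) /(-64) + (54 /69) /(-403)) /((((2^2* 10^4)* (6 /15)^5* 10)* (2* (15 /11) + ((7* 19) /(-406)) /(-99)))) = -1971174051 /1390541736902656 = -0.00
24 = 24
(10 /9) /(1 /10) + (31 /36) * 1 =11.97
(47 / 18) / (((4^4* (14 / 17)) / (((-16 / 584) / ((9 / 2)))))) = -799 / 10596096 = -0.00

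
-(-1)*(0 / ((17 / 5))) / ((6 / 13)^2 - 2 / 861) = 0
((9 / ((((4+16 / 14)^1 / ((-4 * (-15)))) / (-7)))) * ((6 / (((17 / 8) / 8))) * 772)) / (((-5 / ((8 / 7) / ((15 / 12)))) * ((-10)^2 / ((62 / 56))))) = 55139328 / 2125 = 25947.92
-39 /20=-1.95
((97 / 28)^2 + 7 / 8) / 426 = 3365 / 111328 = 0.03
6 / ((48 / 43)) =43 / 8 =5.38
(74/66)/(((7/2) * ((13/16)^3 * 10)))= 151552/2537535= 0.06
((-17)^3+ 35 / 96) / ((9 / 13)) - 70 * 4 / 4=-6191449 / 864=-7166.03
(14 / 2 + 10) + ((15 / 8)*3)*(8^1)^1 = 62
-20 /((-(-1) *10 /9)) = -18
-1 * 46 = -46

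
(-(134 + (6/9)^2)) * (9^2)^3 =-71449290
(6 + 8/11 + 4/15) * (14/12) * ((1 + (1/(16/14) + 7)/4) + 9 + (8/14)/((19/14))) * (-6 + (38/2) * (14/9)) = 19908231/8360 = 2381.37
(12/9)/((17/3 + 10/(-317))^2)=1205868/28718881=0.04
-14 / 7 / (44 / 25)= -25 / 22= -1.14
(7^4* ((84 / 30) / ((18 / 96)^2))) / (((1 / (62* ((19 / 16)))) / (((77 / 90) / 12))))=6097982968 / 6075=1003783.20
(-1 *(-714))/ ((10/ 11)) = 785.40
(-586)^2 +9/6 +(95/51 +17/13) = 455349289/1326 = 343400.67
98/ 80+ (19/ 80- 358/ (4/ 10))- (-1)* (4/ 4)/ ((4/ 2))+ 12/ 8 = -71323/ 80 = -891.54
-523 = -523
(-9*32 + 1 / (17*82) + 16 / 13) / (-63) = 1732273 / 380562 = 4.55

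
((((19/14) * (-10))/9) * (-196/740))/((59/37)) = 133/531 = 0.25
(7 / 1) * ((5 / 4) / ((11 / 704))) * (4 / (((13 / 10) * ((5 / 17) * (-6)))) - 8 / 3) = -96320 / 39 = -2469.74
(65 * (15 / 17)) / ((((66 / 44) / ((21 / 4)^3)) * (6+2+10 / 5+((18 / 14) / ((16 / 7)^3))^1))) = 385257600 / 703817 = 547.38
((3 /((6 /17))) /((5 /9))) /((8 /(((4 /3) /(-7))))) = -51 /140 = -0.36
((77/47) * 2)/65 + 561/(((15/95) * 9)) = 10855801/27495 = 394.83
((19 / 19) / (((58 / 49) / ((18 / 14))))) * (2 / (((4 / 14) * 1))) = 441 / 58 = 7.60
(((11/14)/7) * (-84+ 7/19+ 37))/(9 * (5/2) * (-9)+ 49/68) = 0.03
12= 12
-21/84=-0.25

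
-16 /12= -4 /3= -1.33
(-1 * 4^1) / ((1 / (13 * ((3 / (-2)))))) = 78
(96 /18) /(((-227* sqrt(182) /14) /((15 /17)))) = -80* sqrt(182) /50167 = -0.02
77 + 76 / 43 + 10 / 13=44461 / 559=79.54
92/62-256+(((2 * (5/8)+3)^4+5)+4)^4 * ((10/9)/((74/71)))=597097547080835136836605/44336947396608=13467267868.93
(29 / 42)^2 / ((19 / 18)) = 841 / 1862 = 0.45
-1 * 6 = -6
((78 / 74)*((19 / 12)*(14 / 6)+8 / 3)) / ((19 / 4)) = 1.41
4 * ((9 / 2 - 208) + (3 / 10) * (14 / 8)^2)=-32413 / 40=-810.32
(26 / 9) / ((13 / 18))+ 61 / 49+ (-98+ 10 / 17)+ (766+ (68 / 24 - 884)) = -1036253 / 4998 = -207.33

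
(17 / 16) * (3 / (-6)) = -17 / 32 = -0.53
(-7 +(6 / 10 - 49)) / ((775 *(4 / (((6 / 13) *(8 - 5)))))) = -0.02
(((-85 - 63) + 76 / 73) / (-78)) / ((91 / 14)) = 0.29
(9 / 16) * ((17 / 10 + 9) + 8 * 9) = 7443 / 160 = 46.52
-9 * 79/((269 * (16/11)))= -7821/4304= -1.82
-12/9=-4/3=-1.33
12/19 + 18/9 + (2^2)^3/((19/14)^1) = 946/19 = 49.79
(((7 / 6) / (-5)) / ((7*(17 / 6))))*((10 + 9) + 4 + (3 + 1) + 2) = -29 / 85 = -0.34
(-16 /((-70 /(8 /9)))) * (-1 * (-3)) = 64 /105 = 0.61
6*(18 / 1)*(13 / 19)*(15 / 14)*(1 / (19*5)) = 2106 / 2527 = 0.83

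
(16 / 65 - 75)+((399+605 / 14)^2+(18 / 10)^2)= 12452200893 / 63700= 195481.96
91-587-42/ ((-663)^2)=-496.00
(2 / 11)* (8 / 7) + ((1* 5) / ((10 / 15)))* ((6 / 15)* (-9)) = -2063 / 77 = -26.79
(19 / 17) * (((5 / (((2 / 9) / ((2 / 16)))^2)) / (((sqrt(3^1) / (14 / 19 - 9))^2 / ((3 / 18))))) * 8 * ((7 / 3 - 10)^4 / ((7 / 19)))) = 34489004045 / 68544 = 503165.91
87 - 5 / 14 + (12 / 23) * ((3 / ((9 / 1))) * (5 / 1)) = 28179 / 322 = 87.51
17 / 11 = 1.55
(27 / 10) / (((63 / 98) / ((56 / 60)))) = 98 / 25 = 3.92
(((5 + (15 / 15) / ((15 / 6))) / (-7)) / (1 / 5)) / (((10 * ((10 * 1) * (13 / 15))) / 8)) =-0.36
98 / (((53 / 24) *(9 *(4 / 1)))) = 196 / 159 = 1.23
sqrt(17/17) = 1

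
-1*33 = -33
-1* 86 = -86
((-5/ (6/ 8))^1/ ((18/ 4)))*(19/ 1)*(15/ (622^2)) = -950/ 870489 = -0.00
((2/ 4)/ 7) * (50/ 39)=25/ 273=0.09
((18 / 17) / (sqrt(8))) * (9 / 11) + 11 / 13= 81 * sqrt(2) / 374 + 11 / 13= 1.15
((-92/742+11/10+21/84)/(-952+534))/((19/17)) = -0.00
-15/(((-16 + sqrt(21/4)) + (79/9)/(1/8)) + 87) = -686340/6460063 + 2430 * sqrt(21)/6460063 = -0.10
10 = 10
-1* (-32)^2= -1024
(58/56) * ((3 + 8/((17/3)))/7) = 2175/3332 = 0.65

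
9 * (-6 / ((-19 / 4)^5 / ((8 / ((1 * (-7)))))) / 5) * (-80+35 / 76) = 133705728 / 329321167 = 0.41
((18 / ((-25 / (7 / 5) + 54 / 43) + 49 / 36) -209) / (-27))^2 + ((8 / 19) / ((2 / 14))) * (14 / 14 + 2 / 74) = 46803566183796277 / 735613332440877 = 63.63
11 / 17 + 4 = 79 / 17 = 4.65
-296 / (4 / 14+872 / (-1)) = 1036 / 3051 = 0.34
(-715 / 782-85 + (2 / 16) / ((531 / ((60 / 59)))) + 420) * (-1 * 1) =-1364143960 / 4083213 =-334.09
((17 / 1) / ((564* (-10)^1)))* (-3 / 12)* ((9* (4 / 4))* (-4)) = -51 / 1880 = -0.03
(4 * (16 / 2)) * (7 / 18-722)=-23091.56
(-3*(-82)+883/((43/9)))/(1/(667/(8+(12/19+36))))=234767325/36464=6438.33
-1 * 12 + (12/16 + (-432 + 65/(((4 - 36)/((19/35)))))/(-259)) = -555665/58016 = -9.58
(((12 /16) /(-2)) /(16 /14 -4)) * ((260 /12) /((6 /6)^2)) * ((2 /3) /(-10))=-91 /480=-0.19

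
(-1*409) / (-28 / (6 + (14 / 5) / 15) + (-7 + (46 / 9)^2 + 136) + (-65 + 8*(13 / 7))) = -26900748 / 6607109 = -4.07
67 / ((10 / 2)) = 67 / 5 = 13.40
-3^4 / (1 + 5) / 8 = -1.69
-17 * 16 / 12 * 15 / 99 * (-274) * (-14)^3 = -255631040 / 99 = -2582131.72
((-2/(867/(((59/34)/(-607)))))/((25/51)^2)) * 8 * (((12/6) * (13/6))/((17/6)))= 36816/109639375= 0.00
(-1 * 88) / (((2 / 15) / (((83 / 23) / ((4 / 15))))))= -205425 / 23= -8931.52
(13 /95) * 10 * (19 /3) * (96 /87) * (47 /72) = 4888 /783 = 6.24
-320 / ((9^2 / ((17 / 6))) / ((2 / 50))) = -544 / 1215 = -0.45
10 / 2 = 5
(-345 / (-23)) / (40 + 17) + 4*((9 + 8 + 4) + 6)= 2057 / 19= 108.26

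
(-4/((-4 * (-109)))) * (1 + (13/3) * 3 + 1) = -15/109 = -0.14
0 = 0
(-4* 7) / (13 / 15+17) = -105 / 67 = -1.57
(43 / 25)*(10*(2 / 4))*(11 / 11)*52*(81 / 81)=2236 / 5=447.20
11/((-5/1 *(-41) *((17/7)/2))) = 154/3485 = 0.04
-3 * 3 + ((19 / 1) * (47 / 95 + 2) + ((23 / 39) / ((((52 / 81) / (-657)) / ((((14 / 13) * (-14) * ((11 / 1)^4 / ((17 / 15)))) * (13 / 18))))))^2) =7207984377982954.01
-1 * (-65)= 65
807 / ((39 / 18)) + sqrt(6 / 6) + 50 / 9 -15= 42590 / 117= 364.02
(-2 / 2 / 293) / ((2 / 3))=-0.01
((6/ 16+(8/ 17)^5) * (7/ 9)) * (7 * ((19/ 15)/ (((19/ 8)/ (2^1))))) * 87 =2570142806/ 12778713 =201.13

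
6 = 6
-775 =-775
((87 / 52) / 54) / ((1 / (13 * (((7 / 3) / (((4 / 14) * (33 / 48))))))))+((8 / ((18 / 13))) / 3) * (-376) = -7913 / 11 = -719.36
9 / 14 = 0.64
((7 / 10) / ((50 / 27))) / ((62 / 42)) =3969 / 15500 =0.26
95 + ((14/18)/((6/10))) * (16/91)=33425/351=95.23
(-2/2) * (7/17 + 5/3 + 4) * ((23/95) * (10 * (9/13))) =-42780/4199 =-10.19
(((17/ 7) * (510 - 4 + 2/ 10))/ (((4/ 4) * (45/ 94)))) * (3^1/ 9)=4044538/ 4725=855.99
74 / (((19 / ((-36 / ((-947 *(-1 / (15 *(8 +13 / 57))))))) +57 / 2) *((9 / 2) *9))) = 1388240 / 18576927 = 0.07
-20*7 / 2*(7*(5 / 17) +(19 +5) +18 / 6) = -34580 / 17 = -2034.12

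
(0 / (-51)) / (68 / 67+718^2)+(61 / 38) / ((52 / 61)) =3721 / 1976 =1.88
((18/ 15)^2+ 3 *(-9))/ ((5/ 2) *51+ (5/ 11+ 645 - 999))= 14058/ 124325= 0.11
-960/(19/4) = -3840/19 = -202.11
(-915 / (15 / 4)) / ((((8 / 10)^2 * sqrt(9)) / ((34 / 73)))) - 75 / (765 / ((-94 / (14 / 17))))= -49055 / 1022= -48.00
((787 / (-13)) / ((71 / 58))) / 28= -22823 / 12922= -1.77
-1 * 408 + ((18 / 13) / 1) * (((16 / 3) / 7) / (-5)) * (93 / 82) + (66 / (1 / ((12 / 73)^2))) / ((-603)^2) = -546545887891112 / 1338788070165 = -408.24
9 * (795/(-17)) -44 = -464.88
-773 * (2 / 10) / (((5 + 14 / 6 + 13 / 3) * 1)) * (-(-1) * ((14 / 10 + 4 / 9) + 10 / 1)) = -412009 / 2625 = -156.96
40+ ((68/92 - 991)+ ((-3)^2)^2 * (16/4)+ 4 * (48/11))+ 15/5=-605.81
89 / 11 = 8.09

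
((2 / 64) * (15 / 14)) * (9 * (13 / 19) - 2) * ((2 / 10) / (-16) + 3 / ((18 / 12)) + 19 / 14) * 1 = 443901 / 953344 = 0.47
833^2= 693889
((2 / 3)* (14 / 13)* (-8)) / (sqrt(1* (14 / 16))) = -64* sqrt(14) / 39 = -6.14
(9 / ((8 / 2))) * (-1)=-2.25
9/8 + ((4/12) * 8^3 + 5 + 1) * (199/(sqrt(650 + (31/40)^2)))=9/8 + 4218800 * sqrt(1040961)/3122883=1379.45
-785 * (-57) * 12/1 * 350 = 187929000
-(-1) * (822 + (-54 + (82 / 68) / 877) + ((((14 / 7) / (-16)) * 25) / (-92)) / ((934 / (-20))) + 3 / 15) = 9841422737579 / 12811005520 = 768.20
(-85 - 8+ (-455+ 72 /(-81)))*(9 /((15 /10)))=-9880 /3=-3293.33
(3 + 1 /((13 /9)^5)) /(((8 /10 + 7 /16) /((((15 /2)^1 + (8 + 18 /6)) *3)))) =578644480 /4084223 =141.68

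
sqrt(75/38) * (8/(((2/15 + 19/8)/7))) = 2400 * sqrt(114)/817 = 31.36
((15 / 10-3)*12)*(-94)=1692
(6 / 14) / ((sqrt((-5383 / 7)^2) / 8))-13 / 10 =-69739 / 53830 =-1.30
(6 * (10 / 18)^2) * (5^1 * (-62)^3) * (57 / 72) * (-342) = 5377275500 / 9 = 597475055.56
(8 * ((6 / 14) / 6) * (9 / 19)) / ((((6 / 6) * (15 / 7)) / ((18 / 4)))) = 54 / 95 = 0.57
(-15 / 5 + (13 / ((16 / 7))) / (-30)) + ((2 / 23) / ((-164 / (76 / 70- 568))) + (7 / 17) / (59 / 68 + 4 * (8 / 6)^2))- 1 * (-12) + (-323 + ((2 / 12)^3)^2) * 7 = -3386421052686193 / 1503848058048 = -2251.84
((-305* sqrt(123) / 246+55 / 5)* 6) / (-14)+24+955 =305* sqrt(123) / 574+6820 / 7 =980.18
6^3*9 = 1944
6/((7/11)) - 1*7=2.43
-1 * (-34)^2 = -1156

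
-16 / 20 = -4 / 5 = -0.80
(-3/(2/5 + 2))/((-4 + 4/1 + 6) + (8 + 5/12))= -15/173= -0.09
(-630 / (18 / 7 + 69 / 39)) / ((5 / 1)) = -29.03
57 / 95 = 3 / 5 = 0.60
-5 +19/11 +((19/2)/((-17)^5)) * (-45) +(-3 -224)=-7192986157/31236854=-230.27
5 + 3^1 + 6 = 14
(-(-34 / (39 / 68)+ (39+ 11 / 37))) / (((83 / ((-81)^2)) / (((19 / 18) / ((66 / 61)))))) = 1353641301 / 878306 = 1541.20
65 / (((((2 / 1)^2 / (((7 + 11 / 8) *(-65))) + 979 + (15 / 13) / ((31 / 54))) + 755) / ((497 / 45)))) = 872267305 / 2109321252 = 0.41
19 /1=19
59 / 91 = 0.65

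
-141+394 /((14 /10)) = 983 /7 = 140.43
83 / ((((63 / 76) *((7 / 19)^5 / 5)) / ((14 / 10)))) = 15619232492 / 151263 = 103258.78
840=840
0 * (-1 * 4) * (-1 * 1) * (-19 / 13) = 0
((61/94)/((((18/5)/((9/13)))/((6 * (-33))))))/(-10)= 6039/2444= 2.47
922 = 922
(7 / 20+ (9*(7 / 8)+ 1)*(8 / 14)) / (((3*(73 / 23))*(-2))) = -5819 / 20440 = -0.28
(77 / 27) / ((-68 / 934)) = -35959 / 918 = -39.17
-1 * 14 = -14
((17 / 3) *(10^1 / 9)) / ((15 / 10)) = 4.20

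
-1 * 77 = -77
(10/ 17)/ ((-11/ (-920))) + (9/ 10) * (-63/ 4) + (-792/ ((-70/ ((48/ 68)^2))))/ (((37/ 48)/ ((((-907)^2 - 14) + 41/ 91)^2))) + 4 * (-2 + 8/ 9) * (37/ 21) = 36445421588478858467489083/ 7363712636280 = 4949326975215.91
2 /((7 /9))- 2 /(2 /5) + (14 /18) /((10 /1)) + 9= 4189 /630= 6.65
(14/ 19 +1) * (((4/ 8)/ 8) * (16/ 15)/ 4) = 11/ 380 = 0.03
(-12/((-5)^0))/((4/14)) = -42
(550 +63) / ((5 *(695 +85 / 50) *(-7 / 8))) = -9808 / 48769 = -0.20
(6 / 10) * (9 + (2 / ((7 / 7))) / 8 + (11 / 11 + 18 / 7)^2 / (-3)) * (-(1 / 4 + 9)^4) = -5508159179 / 250880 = -21955.35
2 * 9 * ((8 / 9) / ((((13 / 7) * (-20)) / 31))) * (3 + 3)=-5208 / 65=-80.12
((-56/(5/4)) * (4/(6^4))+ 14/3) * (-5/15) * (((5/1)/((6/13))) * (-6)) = 23842/243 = 98.12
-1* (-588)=588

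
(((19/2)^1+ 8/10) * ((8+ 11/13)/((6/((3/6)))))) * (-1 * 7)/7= -2369/312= -7.59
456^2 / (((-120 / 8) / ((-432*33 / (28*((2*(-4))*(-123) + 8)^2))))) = 964953 / 134540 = 7.17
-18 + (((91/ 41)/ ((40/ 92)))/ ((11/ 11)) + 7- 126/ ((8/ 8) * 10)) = -7583/ 410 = -18.50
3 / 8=0.38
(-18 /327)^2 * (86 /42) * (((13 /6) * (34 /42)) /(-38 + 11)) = -19006 /47155689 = -0.00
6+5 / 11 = 71 / 11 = 6.45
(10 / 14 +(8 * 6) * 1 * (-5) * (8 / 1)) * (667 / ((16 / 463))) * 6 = -12447030405 / 56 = -222268400.09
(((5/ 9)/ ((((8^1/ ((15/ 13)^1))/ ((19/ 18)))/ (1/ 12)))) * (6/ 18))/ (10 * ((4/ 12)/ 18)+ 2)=475/ 441792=0.00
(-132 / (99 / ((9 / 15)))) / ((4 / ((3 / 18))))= -1 / 30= -0.03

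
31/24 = 1.29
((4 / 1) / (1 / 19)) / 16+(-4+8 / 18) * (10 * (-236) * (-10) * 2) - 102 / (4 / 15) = -6055199 / 36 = -168199.97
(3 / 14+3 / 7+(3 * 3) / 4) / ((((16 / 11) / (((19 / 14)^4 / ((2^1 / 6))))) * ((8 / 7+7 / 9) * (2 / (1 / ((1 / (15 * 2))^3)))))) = 961915591125 / 6761216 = 142269.61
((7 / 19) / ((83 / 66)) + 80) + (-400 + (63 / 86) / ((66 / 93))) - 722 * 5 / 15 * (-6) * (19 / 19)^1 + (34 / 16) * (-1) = 6702548945 / 5967368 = 1123.20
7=7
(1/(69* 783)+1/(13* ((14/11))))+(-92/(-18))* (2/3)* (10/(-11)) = -328508171/108162054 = -3.04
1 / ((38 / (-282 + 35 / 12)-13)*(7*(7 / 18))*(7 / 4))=-241128 / 15089599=-0.02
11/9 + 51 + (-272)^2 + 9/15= 3331657/45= 74036.82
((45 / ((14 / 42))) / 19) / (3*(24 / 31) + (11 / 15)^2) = 941625 / 379069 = 2.48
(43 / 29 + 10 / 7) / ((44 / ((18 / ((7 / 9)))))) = 47871 / 31262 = 1.53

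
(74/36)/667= 37/12006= 0.00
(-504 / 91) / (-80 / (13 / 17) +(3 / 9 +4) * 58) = -108 / 2861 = -0.04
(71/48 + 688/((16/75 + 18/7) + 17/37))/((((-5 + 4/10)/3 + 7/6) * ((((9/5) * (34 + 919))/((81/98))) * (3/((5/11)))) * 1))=-242237080875/5697257398448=-0.04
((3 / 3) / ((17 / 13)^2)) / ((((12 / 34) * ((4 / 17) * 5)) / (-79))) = -13351 / 120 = -111.26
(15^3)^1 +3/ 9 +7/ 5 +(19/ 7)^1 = 354842/ 105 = 3379.45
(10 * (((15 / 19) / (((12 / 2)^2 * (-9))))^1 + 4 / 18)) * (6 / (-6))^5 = -2.20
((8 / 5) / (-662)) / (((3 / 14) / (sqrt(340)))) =-112 * sqrt(85) / 4965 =-0.21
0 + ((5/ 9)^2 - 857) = -69392/ 81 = -856.69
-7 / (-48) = 7 / 48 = 0.15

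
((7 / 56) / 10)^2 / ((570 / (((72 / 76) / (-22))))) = -3 / 254144000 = -0.00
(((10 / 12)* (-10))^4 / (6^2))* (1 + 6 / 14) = 1953125 / 10206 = 191.37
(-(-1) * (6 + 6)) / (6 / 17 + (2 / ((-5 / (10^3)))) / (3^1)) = -306 / 3391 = -0.09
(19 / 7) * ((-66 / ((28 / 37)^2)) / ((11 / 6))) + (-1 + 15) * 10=-42019 / 1372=-30.63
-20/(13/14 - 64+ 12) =56/143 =0.39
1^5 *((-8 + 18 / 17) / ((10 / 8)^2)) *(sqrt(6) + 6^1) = -11328 / 425- 1888 *sqrt(6) / 425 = -37.54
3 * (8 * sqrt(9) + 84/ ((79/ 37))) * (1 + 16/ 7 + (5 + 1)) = 975780/ 553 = 1764.52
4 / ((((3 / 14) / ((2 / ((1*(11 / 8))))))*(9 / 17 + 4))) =2176 / 363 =5.99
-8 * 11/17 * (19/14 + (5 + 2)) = -5148/119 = -43.26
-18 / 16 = -9 / 8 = -1.12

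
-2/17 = -0.12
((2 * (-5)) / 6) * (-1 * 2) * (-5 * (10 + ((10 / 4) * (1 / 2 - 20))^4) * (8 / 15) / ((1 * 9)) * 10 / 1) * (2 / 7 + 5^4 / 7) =-7554844141625 / 1512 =-4996590040.76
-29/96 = -0.30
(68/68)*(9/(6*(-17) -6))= -1/12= -0.08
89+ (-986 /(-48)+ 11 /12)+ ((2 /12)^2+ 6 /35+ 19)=326737 /2520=129.66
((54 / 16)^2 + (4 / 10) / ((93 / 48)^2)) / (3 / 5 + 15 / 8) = 3535613 / 761112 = 4.65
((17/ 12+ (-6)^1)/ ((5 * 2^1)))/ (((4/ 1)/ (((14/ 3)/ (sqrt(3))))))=-77 * sqrt(3)/ 432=-0.31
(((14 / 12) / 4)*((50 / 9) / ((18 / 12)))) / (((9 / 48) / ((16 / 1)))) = 22400 / 243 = 92.18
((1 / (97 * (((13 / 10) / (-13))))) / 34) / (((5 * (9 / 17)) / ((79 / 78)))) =-0.00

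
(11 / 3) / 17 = 0.22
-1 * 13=-13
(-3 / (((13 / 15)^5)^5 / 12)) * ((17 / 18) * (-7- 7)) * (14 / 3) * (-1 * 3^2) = -5048213565344946384429931640625000 / 7056410014866816666030739693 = -715408.20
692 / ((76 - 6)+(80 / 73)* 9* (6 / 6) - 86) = -12629 / 112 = -112.76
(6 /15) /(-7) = -2 /35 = -0.06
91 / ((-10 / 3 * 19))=-273 / 190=-1.44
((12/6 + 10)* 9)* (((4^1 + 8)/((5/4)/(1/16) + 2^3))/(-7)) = -324/49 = -6.61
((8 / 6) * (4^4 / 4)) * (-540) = -46080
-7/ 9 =-0.78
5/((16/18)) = 45/8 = 5.62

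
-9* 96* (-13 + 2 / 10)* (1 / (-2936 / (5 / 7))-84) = -11932690176 / 12845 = -928975.49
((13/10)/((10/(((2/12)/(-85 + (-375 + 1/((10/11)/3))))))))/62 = -13/16989240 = -0.00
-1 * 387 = -387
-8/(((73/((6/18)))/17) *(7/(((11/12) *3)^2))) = -2057/3066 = -0.67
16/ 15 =1.07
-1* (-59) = 59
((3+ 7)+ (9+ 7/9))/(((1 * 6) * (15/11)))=979/405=2.42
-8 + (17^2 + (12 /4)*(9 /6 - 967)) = -5231 /2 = -2615.50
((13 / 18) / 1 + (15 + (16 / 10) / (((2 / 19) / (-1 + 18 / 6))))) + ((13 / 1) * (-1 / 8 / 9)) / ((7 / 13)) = 38461 / 840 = 45.79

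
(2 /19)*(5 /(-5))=-2 /19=-0.11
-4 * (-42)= 168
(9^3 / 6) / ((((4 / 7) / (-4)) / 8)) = -6804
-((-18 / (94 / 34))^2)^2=-8767700496 / 4879681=-1796.78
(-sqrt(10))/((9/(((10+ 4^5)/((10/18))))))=-1034 * sqrt(10)/5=-653.96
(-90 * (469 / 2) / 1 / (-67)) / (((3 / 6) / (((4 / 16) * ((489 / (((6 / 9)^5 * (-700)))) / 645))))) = -356481 / 275200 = -1.30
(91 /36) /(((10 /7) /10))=637 /36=17.69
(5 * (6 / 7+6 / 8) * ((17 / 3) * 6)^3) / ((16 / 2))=39479.46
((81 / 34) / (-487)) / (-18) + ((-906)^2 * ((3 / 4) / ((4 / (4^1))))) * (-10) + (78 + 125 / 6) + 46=-611598723031 / 99348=-6156125.17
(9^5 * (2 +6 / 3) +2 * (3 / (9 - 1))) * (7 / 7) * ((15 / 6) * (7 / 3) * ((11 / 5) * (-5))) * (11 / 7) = -190532045 / 8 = -23816505.62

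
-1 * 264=-264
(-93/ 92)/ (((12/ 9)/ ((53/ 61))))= -14787/ 22448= -0.66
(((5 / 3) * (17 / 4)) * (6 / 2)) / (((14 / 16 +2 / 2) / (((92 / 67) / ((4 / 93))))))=24242 / 67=361.82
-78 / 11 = -7.09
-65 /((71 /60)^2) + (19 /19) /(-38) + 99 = 10067201 /191558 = 52.55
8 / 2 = 4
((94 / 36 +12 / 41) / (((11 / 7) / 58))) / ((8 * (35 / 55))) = 62147 / 2952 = 21.05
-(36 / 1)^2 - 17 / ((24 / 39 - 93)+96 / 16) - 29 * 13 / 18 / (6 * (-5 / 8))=-1290.22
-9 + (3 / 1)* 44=123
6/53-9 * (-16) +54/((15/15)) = 10500/53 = 198.11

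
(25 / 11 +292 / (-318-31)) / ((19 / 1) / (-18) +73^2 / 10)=248085 / 91878787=0.00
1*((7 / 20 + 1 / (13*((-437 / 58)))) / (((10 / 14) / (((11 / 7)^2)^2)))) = 565245087 / 194858300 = 2.90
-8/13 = -0.62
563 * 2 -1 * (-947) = 2073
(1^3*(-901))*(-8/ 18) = 3604/ 9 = 400.44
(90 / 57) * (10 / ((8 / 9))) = 675 / 38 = 17.76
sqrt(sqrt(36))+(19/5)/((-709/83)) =-1577/3545+sqrt(6) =2.00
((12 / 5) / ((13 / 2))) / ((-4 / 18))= -1.66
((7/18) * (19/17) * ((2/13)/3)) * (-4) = -532/5967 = -0.09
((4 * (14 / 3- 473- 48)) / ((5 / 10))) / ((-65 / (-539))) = -6679288 / 195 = -34252.76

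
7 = 7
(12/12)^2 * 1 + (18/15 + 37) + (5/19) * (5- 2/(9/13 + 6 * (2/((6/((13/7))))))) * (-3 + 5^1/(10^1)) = 2758773/76190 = 36.21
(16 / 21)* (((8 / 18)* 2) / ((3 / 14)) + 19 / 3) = 4528 / 567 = 7.99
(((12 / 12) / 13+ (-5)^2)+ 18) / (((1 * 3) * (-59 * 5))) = -112 / 2301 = -0.05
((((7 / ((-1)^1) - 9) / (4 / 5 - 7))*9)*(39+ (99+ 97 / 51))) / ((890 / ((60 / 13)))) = 10274400 / 609739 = 16.85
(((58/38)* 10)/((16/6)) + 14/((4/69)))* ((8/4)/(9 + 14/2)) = 18789/608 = 30.90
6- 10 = -4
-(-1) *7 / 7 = 1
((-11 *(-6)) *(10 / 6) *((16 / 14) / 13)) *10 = 8800 / 91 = 96.70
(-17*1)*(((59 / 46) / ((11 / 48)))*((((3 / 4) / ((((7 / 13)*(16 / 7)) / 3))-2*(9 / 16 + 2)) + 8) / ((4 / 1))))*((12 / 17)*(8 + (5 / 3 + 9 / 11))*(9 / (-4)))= 82952289 / 44528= 1862.92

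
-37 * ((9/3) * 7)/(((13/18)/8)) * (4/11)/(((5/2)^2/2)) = -3580416/3575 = -1001.51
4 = 4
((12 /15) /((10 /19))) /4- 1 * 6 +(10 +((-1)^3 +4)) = 369 /50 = 7.38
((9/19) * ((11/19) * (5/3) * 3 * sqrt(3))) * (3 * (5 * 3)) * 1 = 22275 * sqrt(3)/361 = 106.87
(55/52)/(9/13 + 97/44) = 605/1657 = 0.37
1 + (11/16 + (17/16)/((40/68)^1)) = 3.49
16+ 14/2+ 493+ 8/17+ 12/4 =8831/17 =519.47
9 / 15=3 / 5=0.60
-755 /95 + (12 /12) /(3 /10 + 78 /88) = -35231 /4959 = -7.10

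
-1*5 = -5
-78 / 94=-39 / 47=-0.83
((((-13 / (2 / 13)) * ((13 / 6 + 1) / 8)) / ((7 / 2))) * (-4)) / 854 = 3211 / 71736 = 0.04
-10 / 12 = -5 / 6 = -0.83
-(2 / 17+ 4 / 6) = -40 / 51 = -0.78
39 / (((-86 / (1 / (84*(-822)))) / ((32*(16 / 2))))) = 208 / 123711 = 0.00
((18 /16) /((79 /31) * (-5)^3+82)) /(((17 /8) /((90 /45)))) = -558 /124661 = -0.00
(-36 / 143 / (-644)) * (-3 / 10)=-27 / 230230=-0.00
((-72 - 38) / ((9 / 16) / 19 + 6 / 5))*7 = -167200 / 267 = -626.22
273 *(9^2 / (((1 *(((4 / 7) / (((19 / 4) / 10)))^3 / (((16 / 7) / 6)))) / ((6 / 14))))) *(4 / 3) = 353903823 / 128000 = 2764.87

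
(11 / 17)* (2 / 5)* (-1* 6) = -132 / 85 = -1.55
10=10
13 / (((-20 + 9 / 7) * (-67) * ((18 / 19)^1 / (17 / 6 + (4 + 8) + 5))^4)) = 1991.60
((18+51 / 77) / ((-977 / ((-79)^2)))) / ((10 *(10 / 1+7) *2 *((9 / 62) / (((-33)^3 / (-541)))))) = -100920471201 / 628982830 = -160.45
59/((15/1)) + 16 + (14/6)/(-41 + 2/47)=5466/275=19.88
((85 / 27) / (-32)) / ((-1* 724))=85 / 625536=0.00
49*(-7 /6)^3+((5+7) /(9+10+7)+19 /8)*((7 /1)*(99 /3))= 577.43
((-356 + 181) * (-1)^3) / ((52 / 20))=875 / 13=67.31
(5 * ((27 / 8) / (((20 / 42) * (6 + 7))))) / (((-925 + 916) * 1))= -63 / 208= -0.30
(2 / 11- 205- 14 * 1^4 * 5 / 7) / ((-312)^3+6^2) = 2363 / 334084212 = 0.00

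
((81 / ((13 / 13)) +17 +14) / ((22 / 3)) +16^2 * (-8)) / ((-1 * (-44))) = -5590 / 121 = -46.20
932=932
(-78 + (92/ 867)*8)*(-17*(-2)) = -133780/ 51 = -2623.14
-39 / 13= -3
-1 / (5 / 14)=-2.80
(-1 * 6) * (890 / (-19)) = 5340 / 19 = 281.05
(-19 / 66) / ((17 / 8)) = -76 / 561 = -0.14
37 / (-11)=-3.36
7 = 7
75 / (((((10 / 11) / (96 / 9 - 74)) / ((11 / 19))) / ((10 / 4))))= -15125 / 2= -7562.50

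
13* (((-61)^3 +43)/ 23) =-2950194/ 23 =-128269.30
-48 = -48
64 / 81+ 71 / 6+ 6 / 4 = 1144 / 81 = 14.12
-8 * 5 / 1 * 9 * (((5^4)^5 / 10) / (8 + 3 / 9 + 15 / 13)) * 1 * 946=-12666549682617187500 / 37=-342339180611275337.84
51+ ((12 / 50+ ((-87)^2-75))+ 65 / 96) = 18110201 / 2400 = 7545.92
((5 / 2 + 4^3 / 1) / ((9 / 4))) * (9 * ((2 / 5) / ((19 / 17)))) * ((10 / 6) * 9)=1428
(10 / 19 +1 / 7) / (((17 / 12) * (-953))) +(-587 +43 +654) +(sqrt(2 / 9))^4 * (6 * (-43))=5658300022 / 58177791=97.26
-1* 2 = -2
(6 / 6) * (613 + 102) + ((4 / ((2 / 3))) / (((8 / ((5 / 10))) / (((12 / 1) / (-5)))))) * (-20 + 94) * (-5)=1048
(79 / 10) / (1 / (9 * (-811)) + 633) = 576621 / 46202660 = 0.01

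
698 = 698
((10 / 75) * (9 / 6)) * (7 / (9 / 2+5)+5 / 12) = 263 / 1140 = 0.23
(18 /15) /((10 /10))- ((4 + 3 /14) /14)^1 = 881 /980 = 0.90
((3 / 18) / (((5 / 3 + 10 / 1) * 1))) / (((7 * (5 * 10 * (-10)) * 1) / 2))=-1 / 122500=-0.00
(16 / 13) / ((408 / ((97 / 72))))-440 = -10501823 / 23868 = -440.00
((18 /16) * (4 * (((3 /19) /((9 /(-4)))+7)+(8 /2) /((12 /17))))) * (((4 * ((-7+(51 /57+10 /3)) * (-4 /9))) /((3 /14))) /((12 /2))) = 6352864 /29241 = 217.26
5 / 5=1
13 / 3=4.33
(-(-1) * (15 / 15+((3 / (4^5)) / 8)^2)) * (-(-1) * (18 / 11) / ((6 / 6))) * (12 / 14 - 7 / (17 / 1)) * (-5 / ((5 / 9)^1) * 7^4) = -98817748383627 / 6274678784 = -15748.65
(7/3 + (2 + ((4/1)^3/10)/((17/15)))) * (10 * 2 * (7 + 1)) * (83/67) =6759520/3417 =1978.20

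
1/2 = 0.50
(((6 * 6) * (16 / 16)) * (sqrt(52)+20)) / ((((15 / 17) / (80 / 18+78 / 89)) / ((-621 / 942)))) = -3894.29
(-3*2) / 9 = -2 / 3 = -0.67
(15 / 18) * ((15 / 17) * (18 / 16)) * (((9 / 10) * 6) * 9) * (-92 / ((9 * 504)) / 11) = -3105 / 41888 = -0.07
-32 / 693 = -0.05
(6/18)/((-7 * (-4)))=1/84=0.01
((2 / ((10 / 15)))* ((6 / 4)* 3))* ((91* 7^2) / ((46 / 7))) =842751 / 92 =9160.34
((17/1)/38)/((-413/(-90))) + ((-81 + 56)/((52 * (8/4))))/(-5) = 118795/816088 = 0.15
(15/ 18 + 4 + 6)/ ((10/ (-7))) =-91/ 12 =-7.58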